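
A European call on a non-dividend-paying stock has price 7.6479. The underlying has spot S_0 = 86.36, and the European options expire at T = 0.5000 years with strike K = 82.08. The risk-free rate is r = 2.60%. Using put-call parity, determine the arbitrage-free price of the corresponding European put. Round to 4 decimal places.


Put-call parity: C - P = S_0 * exp(-qT) - K * exp(-rT).
S_0 * exp(-qT) = 86.3600 * 1.00000000 = 86.36000000
K * exp(-rT) = 82.0800 * 0.98708414 = 81.01986580
P = C - S*exp(-qT) + K*exp(-rT)
P = 7.6479 - 86.36000000 + 81.01986580 = 2.3078

Answer: Put price = 2.3078


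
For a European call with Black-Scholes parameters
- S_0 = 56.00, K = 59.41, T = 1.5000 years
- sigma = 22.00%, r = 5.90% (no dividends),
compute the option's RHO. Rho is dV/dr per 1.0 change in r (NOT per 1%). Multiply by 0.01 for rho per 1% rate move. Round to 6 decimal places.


d1 = 0.2437952214; d2 = -0.0256486503
phi(d1) = 0.3872609251; exp(-qT) = 1.0000000000; exp(-rT) = 0.9153031107
N(d2) = 0.4897687908
Rho = K*T*exp(-rT)*N(d2) = 59.4100 * 1.5000 * 0.9153031107 * 0.4897687908 = 39.949087

Answer: Rho = 39.949087


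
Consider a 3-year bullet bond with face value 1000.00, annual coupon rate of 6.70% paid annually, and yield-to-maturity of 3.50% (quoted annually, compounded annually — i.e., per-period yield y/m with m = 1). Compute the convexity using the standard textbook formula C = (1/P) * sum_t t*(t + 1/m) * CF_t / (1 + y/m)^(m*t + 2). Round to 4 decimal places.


Coupon per period c = face * coupon_rate / m = 67.000000
Periods per year m = 1; per-period yield y/m = 0.035000
Number of cashflows N = 3
Cashflows (t years, CF_t, discount factor 1/(1+y/m)^(m*t), PV):
  t = 1.0000: CF_t = 67.000000, DF = 0.966184, PV = 64.734300
  t = 2.0000: CF_t = 67.000000, DF = 0.933511, PV = 62.545217
  t = 3.0000: CF_t = 1067.000000, DF = 0.901943, PV = 962.372867
Price P = sum_t PV_t = 1089.652383
Convexity numerator sum_t t*(t + 1/m) * CF_t / (1+y/m)^(m*t + 2):
  t = 1.0000: term = 120.860323
  t = 2.0000: term = 350.319776
  t = 3.0000: term = 10780.624428
Convexity = (1/P) * sum = 11251.804527 / 1089.652383 = 10.326050

Answer: Convexity = 10.3260


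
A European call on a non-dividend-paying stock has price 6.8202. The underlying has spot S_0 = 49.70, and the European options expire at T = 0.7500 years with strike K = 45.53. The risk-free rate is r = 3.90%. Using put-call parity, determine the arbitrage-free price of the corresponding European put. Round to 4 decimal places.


Put-call parity: C - P = S_0 * exp(-qT) - K * exp(-rT).
S_0 * exp(-qT) = 49.7000 * 1.00000000 = 49.70000000
K * exp(-rT) = 45.5300 * 0.97117364 = 44.21753586
P = C - S*exp(-qT) + K*exp(-rT)
P = 6.8202 - 49.70000000 + 44.21753586 = 1.3377

Answer: Put price = 1.3377


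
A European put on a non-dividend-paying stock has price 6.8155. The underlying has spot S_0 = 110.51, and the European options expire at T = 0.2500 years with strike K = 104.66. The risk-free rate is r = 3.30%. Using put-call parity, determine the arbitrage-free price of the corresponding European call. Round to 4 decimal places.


Put-call parity: C - P = S_0 * exp(-qT) - K * exp(-rT).
S_0 * exp(-qT) = 110.5100 * 1.00000000 = 110.51000000
K * exp(-rT) = 104.6600 * 0.99178394 = 103.80010694
C = P + S*exp(-qT) - K*exp(-rT)
C = 6.8155 + 110.51000000 - 103.80010694 = 13.5254

Answer: Call price = 13.5254


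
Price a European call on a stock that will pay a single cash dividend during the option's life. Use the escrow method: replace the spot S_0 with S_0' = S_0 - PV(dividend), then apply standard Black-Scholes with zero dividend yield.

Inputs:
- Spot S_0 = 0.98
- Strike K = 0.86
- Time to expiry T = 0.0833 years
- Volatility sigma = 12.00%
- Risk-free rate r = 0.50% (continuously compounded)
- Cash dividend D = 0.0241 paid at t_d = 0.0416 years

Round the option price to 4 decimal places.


PV(D) = D * exp(-r * t_d) = 0.0241 * 0.99979202 = 0.02409499
S_0' = S_0 - PV(D) = 0.9800 - 0.02409499 = 0.95590501
d1 = (ln(S_0'/K) + (r + sigma^2/2)*T) / (sigma*sqrt(T)) = 3.08200469
d2 = d1 - sigma*sqrt(T) = 3.04737060
exp(-rT) = 0.99958359
N(d1) = 0.99897194; N(d2) = 0.99884574
C = S_0' * N(d1) - K * exp(-rT) * N(d2) = 0.95590501 * 0.99897194 - 0.8600 * 0.99958359 * 0.99884574 = 0.0963

Answer: Price = 0.0963


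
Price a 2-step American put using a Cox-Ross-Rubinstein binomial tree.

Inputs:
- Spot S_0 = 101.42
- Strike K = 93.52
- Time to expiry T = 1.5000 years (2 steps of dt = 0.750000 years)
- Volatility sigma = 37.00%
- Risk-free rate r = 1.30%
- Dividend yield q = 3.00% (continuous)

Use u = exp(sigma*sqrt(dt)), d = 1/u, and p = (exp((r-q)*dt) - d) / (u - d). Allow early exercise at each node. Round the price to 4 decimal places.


dt = T/N = 0.750000
u = exp(sigma*sqrt(dt)) = 1.377719; d = 1/u = 0.725837
p = (exp((r-q)*dt) - d) / (u - d) = 0.401137
Discount per step: exp(-r*dt) = 0.990297
Stock lattice S(k, i) with i counting down-moves:
  k=0: S(0,0) = 101.4200
  k=1: S(1,0) = 139.7283; S(1,1) = 73.6144
  k=2: S(2,0) = 192.5063; S(2,1) = 101.4200; S(2,2) = 53.4321
Terminal payoffs V(N, i) = max(K - S_T, 0):
  V(2,0) = 0.000000; V(2,1) = 0.000000; V(2,2) = 40.087909
Backward induction: V(k, i) = exp(-r*dt) * [p * V(k+1, i) + (1-p) * V(k+1, i+1)]; then take max(V_cont, immediate exercise) for American.
  V(1,0) = exp(-r*dt) * [p*0.000000 + (1-p)*0.000000] = 0.000000; exercise = 0.000000; V(1,0) = max -> 0.000000
  V(1,1) = exp(-r*dt) * [p*0.000000 + (1-p)*40.087909] = 23.774253; exercise = 19.905581; V(1,1) = max -> 23.774253
  V(0,0) = exp(-r*dt) * [p*0.000000 + (1-p)*23.774253] = 14.099391; exercise = 0.000000; V(0,0) = max -> 14.099391

Answer: Price = V(0,0) = 14.0994


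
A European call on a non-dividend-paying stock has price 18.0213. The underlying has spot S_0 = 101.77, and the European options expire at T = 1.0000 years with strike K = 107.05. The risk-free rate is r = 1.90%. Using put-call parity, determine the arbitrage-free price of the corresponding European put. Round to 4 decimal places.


Put-call parity: C - P = S_0 * exp(-qT) - K * exp(-rT).
S_0 * exp(-qT) = 101.7700 * 1.00000000 = 101.77000000
K * exp(-rT) = 107.0500 * 0.98117936 = 105.03525073
P = C - S*exp(-qT) + K*exp(-rT)
P = 18.0213 - 101.77000000 + 105.03525073 = 21.2866

Answer: Put price = 21.2866


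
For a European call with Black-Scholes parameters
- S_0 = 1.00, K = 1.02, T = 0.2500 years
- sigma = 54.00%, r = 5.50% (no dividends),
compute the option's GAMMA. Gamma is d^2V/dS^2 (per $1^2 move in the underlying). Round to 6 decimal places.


d1 = 0.1125828619; d2 = -0.1574171381
phi(d1) = 0.3964219980; exp(-qT) = 1.0000000000; exp(-rT) = 0.9863440995
Gamma = exp(-qT) * phi(d1) / (S * sigma * sqrt(T)) = 1.0000000000 * 0.3964219980 / (1.0000 * 0.5400 * 0.5000000000) = 1.468230

Answer: Gamma = 1.468230


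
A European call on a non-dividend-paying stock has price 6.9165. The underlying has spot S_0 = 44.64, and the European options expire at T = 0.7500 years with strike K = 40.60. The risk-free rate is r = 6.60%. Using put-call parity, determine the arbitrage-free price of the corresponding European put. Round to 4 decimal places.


Put-call parity: C - P = S_0 * exp(-qT) - K * exp(-rT).
S_0 * exp(-qT) = 44.6400 * 1.00000000 = 44.64000000
K * exp(-rT) = 40.6000 * 0.95170516 = 38.63922942
P = C - S*exp(-qT) + K*exp(-rT)
P = 6.9165 - 44.64000000 + 38.63922942 = 0.9157

Answer: Put price = 0.9157


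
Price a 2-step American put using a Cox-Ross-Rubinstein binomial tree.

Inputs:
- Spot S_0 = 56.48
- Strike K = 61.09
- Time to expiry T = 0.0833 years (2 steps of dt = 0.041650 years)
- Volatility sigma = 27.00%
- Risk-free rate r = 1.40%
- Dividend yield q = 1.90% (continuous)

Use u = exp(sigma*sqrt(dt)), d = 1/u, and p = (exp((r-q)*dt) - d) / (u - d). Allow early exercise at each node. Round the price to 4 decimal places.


dt = T/N = 0.041650
u = exp(sigma*sqrt(dt)) = 1.056649; d = 1/u = 0.946388
p = (exp((r-q)*dt) - d) / (u - d) = 0.484339
Discount per step: exp(-r*dt) = 0.999417
Stock lattice S(k, i) with i counting down-moves:
  k=0: S(0,0) = 56.4800
  k=1: S(1,0) = 59.6795; S(1,1) = 53.4520
  k=2: S(2,0) = 63.0603; S(2,1) = 56.4800; S(2,2) = 50.5863
Terminal payoffs V(N, i) = max(K - S_T, 0):
  V(2,0) = 0.000000; V(2,1) = 4.610000; V(2,2) = 10.503659
Backward induction: V(k, i) = exp(-r*dt) * [p * V(k+1, i) + (1-p) * V(k+1, i+1)]; then take max(V_cont, immediate exercise) for American.
  V(1,0) = exp(-r*dt) * [p*0.000000 + (1-p)*4.610000] = 2.375810; exercise = 1.410470; V(1,0) = max -> 2.375810
  V(1,1) = exp(-r*dt) * [p*4.610000 + (1-p)*10.503659] = 7.644669; exercise = 7.637998; V(1,1) = max -> 7.644669
  V(0,0) = exp(-r*dt) * [p*2.375810 + (1-p)*7.644669] = 5.089784; exercise = 4.610000; V(0,0) = max -> 5.089784

Answer: Price = V(0,0) = 5.0898


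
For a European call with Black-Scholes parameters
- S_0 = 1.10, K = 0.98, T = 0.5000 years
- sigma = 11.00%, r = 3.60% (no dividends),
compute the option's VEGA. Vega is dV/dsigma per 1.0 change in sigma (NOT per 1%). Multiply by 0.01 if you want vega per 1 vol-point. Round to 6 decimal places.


d1 = 1.7553975613; d2 = 1.6776158154
phi(d1) = 0.0854649582; exp(-qT) = 1.0000000000; exp(-rT) = 0.9821610324
Vega = S * exp(-qT) * phi(d1) * sqrt(T) = 1.1000 * 1.0000000000 * 0.0854649582 * 0.7071067812 = 0.066476

Answer: Vega = 0.066476


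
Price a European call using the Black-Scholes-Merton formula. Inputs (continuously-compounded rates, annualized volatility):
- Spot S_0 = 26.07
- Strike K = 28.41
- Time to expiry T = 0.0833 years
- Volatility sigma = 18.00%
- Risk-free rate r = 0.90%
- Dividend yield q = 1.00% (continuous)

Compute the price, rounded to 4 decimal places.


d1 = (ln(S/K) + (r - q + 0.5*sigma^2) * T) / (sigma * sqrt(T)) = -1.63018218
d2 = d1 - sigma * sqrt(T) = -1.68213331
exp(-rT) = 0.99925058; exp(-qT) = 0.99916735
C = S_0 * exp(-qT) * N(d1) - K * exp(-rT) * N(d2)
N(d1) = 0.05153150; N(d2) = 0.04627150
C = 26.0700 * 0.99916735 * 0.05153150 - 28.4100 * 0.99925058 * 0.04627150 = 0.0287

Answer: Price = 0.0287


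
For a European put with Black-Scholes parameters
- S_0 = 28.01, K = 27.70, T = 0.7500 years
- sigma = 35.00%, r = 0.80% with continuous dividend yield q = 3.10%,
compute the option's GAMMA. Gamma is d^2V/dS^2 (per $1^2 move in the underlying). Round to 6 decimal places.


d1 = 0.1313609637; d2 = -0.1717479276
phi(d1) = 0.3955150717; exp(-qT) = 0.9770181987; exp(-rT) = 0.9940179641
Gamma = exp(-qT) * phi(d1) / (S * sigma * sqrt(T)) = 0.9770181987 * 0.3955150717 / (28.0100 * 0.3500 * 0.8660254038) = 0.045515

Answer: Gamma = 0.045515


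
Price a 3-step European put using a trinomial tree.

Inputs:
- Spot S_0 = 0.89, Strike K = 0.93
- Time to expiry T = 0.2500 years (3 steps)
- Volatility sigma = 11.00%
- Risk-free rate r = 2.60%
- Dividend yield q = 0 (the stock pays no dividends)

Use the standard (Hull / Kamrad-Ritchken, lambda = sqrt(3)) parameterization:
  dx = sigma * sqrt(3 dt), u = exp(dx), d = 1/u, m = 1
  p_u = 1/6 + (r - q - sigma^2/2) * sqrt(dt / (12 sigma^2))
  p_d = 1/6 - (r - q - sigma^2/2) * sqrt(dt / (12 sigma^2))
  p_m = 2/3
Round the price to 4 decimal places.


dt = T/N = 0.083333; dx = sigma*sqrt(3*dt) = 0.055000
u = exp(dx) = 1.056541; d = 1/u = 0.946485
p_u = 0.181780, p_m = 0.666667, p_d = 0.151553
Discount per step: exp(-r*dt) = 0.997836
Stock lattice S(k, j) with j the centered position index:
  k=0: S(0,+0) = 0.8900
  k=1: S(1,-1) = 0.8424; S(1,+0) = 0.8900; S(1,+1) = 0.9403
  k=2: S(2,-2) = 0.7973; S(2,-1) = 0.8424; S(2,+0) = 0.8900; S(2,+1) = 0.9403; S(2,+2) = 0.9935
  k=3: S(3,-3) = 0.7546; S(3,-2) = 0.7973; S(3,-1) = 0.8424; S(3,+0) = 0.8900; S(3,+1) = 0.9403; S(3,+2) = 0.9935; S(3,+3) = 1.0497
Terminal payoffs V(N, j) = max(K - S_T, 0):
  V(3,-3) = 0.175375; V(3,-2) = 0.132708; V(3,-1) = 0.087628; V(3,+0) = 0.040000; V(3,+1) = 0.000000; V(3,+2) = 0.000000; V(3,+3) = 0.000000
Backward induction: V(k, j) = exp(-r*dt) * [p_u * V(k+1, j+1) + p_m * V(k+1, j) + p_d * V(k+1, j-1)]
  V(2,-2) = exp(-r*dt) * [p_u*0.087628 + p_m*0.132708 + p_d*0.175375] = 0.130696
  V(2,-1) = exp(-r*dt) * [p_u*0.040000 + p_m*0.087628 + p_d*0.132708] = 0.085617
  V(2,+0) = exp(-r*dt) * [p_u*0.000000 + p_m*0.040000 + p_d*0.087628] = 0.039861
  V(2,+1) = exp(-r*dt) * [p_u*0.000000 + p_m*0.000000 + p_d*0.040000] = 0.006049
  V(2,+2) = exp(-r*dt) * [p_u*0.000000 + p_m*0.000000 + p_d*0.000000] = 0.000000
  V(1,-1) = exp(-r*dt) * [p_u*0.039861 + p_m*0.085617 + p_d*0.130696] = 0.083949
  V(1,+0) = exp(-r*dt) * [p_u*0.006049 + p_m*0.039861 + p_d*0.085617] = 0.040561
  V(1,+1) = exp(-r*dt) * [p_u*0.000000 + p_m*0.006049 + p_d*0.039861] = 0.010052
  V(0,+0) = exp(-r*dt) * [p_u*0.010052 + p_m*0.040561 + p_d*0.083949] = 0.041500

Answer: Price = V(0,0) = 0.0415


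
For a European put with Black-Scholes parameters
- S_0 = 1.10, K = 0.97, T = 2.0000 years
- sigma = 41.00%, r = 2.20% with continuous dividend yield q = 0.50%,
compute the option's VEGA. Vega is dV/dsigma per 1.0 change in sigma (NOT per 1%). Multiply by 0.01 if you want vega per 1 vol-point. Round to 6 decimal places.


d1 = 0.5654601636; d2 = -0.0143673969
phi(d1) = 0.3399995001; exp(-qT) = 0.9900498337; exp(-rT) = 0.9569539575
Vega = S * exp(-qT) * phi(d1) * sqrt(T) = 1.1000 * 0.9900498337 * 0.3399995001 * 1.4142135624 = 0.523652

Answer: Vega = 0.523652


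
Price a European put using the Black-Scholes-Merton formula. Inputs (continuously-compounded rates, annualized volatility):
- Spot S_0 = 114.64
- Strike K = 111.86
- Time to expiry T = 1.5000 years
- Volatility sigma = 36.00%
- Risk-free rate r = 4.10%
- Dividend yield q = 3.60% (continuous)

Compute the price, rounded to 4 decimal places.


d1 = (ln(S/K) + (r - q + 0.5*sigma^2) * T) / (sigma * sqrt(T)) = 0.29314199
d2 = d1 - sigma * sqrt(T) = -0.14776616
exp(-rT) = 0.94035295; exp(-qT) = 0.94743211
P = K * exp(-rT) * N(-d2) - S_0 * exp(-qT) * N(-d1)
N(-d1) = 0.38470681; N(-d2) = 0.55873634
P = 111.8600 * 0.94035295 * 0.55873634 - 114.6400 * 0.94743211 * 0.38470681 = 16.9879

Answer: Price = 16.9879


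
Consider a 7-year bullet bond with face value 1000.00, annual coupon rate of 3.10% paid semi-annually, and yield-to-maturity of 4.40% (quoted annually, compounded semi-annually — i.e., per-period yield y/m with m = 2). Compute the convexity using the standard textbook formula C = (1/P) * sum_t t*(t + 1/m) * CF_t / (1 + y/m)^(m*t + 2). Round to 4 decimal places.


Answer: Convexity = 43.7534

Derivation:
Coupon per period c = face * coupon_rate / m = 15.500000
Periods per year m = 2; per-period yield y/m = 0.022000
Number of cashflows N = 14
Cashflows (t years, CF_t, discount factor 1/(1+y/m)^(m*t), PV):
  t = 0.5000: CF_t = 15.500000, DF = 0.978474, PV = 15.166341
  t = 1.0000: CF_t = 15.500000, DF = 0.957411, PV = 14.839864
  t = 1.5000: CF_t = 15.500000, DF = 0.936801, PV = 14.520414
  t = 2.0000: CF_t = 15.500000, DF = 0.916635, PV = 14.207842
  t = 2.5000: CF_t = 15.500000, DF = 0.896903, PV = 13.901998
  t = 3.0000: CF_t = 15.500000, DF = 0.877596, PV = 13.602738
  t = 3.5000: CF_t = 15.500000, DF = 0.858704, PV = 13.309919
  t = 4.0000: CF_t = 15.500000, DF = 0.840220, PV = 13.023405
  t = 4.5000: CF_t = 15.500000, DF = 0.822133, PV = 12.743057
  t = 5.0000: CF_t = 15.500000, DF = 0.804435, PV = 12.468745
  t = 5.5000: CF_t = 15.500000, DF = 0.787119, PV = 12.200337
  t = 6.0000: CF_t = 15.500000, DF = 0.770175, PV = 11.937708
  t = 6.5000: CF_t = 15.500000, DF = 0.753596, PV = 11.680732
  t = 7.0000: CF_t = 1015.500000, DF = 0.737373, PV = 748.802674
Price P = sum_t PV_t = 922.405773
Convexity numerator sum_t t*(t + 1/m) * CF_t / (1+y/m)^(m*t + 2):
  t = 0.5000: term = 7.260207
  t = 1.0000: term = 21.311763
  t = 1.5000: term = 41.705994
  t = 2.0000: term = 68.013688
  t = 2.5000: term = 99.824396
  t = 3.0000: term = 136.745748
  t = 3.5000: term = 178.402802
  t = 4.0000: term = 224.437408
  t = 4.5000: term = 274.507593
  t = 5.0000: term = 328.286968
  t = 5.5000: term = 385.464150
  t = 6.0000: term = 445.742212
  t = 6.5000: term = 508.838142
  t = 7.0000: term = 37637.857909
Convexity = (1/P) * sum = 40358.398980 / 922.405773 = 43.753411


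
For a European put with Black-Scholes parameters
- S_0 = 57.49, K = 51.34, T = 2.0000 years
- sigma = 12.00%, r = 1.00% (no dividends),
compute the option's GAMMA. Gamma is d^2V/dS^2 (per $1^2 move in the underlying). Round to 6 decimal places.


d1 = 0.8693927619; d2 = 0.6996871344
phi(d1) = 0.2733887729; exp(-qT) = 1.0000000000; exp(-rT) = 0.9801986733
Gamma = exp(-qT) * phi(d1) / (S * sigma * sqrt(T)) = 1.0000000000 * 0.2733887729 / (57.4900 * 0.1200 * 1.4142135624) = 0.028022

Answer: Gamma = 0.028022


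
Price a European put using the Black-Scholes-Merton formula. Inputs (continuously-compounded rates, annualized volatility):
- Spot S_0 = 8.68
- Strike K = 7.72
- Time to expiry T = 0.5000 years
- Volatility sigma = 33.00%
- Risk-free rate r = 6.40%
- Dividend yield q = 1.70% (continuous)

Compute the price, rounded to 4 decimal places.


d1 = (ln(S/K) + (r - q + 0.5*sigma^2) * T) / (sigma * sqrt(T)) = 0.71967256
d2 = d1 - sigma * sqrt(T) = 0.48632732
exp(-rT) = 0.96850658; exp(-qT) = 0.99153602
P = K * exp(-rT) * N(-d2) - S_0 * exp(-qT) * N(-d1)
N(-d1) = 0.23586331; N(-d2) = 0.31336756
P = 7.7200 * 0.96850658 * 0.31336756 - 8.6800 * 0.99153602 * 0.23586331 = 0.3130

Answer: Price = 0.3130


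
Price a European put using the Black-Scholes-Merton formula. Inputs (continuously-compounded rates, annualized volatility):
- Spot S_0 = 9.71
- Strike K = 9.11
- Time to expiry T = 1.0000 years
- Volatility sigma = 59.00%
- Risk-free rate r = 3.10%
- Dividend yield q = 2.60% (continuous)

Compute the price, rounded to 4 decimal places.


Answer: Price = 1.8216

Derivation:
d1 = (ln(S/K) + (r - q + 0.5*sigma^2) * T) / (sigma * sqrt(T)) = 0.41158232
d2 = d1 - sigma * sqrt(T) = -0.17841768
exp(-rT) = 0.96947557; exp(-qT) = 0.97433509
P = K * exp(-rT) * N(-d2) - S_0 * exp(-qT) * N(-d1)
N(-d1) = 0.34032279; N(-d2) = 0.57080252
P = 9.1100 * 0.96947557 * 0.57080252 - 9.7100 * 0.97433509 * 0.34032279 = 1.8216


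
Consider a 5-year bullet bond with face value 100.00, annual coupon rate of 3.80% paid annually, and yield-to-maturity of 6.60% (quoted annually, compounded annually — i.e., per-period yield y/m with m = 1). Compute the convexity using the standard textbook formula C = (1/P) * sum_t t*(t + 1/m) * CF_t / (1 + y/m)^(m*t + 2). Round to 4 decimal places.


Coupon per period c = face * coupon_rate / m = 3.800000
Periods per year m = 1; per-period yield y/m = 0.066000
Number of cashflows N = 5
Cashflows (t years, CF_t, discount factor 1/(1+y/m)^(m*t), PV):
  t = 1.0000: CF_t = 3.800000, DF = 0.938086, PV = 3.564728
  t = 2.0000: CF_t = 3.800000, DF = 0.880006, PV = 3.344022
  t = 3.0000: CF_t = 3.800000, DF = 0.825521, PV = 3.136982
  t = 4.0000: CF_t = 3.800000, DF = 0.774410, PV = 2.942760
  t = 5.0000: CF_t = 103.800000, DF = 0.726464, PV = 75.406942
Price P = sum_t PV_t = 88.395434
Convexity numerator sum_t t*(t + 1/m) * CF_t / (1+y/m)^(m*t + 2):
  t = 1.0000: term = 6.273963
  t = 2.0000: term = 17.656557
  t = 3.0000: term = 33.126749
  t = 4.0000: term = 51.792916
  t = 5.0000: term = 1990.756651
Convexity = (1/P) * sum = 2099.606837 / 88.395434 = 23.752435

Answer: Convexity = 23.7524


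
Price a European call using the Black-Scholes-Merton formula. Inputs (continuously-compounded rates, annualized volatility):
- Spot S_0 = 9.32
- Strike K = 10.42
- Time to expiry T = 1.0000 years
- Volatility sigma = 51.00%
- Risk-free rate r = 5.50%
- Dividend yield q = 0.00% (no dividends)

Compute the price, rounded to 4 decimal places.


d1 = (ln(S/K) + (r - q + 0.5*sigma^2) * T) / (sigma * sqrt(T)) = 0.14408940
d2 = d1 - sigma * sqrt(T) = -0.36591060
exp(-rT) = 0.94648515; exp(-qT) = 1.00000000
C = S_0 * exp(-qT) * N(d1) - K * exp(-rT) * N(d2)
N(d1) = 0.55728506; N(d2) = 0.35721589
C = 9.3200 * 1.00000000 * 0.55728506 - 10.4200 * 0.94648515 * 0.35721589 = 1.6709

Answer: Price = 1.6709


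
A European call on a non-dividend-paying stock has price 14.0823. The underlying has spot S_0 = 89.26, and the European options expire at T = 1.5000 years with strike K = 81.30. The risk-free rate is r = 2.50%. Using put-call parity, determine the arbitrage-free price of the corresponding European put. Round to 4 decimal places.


Put-call parity: C - P = S_0 * exp(-qT) - K * exp(-rT).
S_0 * exp(-qT) = 89.2600 * 1.00000000 = 89.26000000
K * exp(-rT) = 81.3000 * 0.96319442 = 78.30770616
P = C - S*exp(-qT) + K*exp(-rT)
P = 14.0823 - 89.26000000 + 78.30770616 = 3.1300

Answer: Put price = 3.1300


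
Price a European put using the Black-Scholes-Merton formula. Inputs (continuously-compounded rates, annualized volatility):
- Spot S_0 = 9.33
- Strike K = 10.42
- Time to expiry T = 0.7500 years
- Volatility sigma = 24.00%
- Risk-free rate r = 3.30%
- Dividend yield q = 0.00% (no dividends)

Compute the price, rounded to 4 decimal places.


Answer: Price = 1.2918

Derivation:
d1 = (ln(S/K) + (r - q + 0.5*sigma^2) * T) / (sigma * sqrt(T)) = -0.30860344
d2 = d1 - sigma * sqrt(T) = -0.51644954
exp(-rT) = 0.97555377; exp(-qT) = 1.00000000
P = K * exp(-rT) * N(-d2) - S_0 * exp(-qT) * N(-d1)
N(-d1) = 0.62118840; N(-d2) = 0.69722976
P = 10.4200 * 0.97555377 * 0.69722976 - 9.3300 * 1.00000000 * 0.62118840 = 1.2918


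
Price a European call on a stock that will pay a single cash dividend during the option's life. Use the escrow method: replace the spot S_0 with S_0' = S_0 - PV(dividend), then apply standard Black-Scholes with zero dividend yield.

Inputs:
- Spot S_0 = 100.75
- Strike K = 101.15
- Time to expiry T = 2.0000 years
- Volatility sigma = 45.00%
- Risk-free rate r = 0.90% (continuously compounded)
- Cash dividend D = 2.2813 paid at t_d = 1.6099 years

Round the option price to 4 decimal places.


PV(D) = D * exp(-r * t_d) = 2.2813 * 0.98561536 = 2.24848433
S_0' = S_0 - PV(D) = 100.7500 - 2.24848433 = 98.50151567
d1 = (ln(S_0'/K) + (r + sigma^2/2)*T) / (sigma*sqrt(T)) = 0.30479032
d2 = d1 - sigma*sqrt(T) = -0.33160578
exp(-rT) = 0.98216103
N(d1) = 0.61973707; N(d2) = 0.37009348
C = S_0' * N(d1) - K * exp(-rT) * N(d2) = 98.50151567 * 0.61973707 - 101.1500 * 0.98216103 * 0.37009348 = 24.2779

Answer: Price = 24.2779


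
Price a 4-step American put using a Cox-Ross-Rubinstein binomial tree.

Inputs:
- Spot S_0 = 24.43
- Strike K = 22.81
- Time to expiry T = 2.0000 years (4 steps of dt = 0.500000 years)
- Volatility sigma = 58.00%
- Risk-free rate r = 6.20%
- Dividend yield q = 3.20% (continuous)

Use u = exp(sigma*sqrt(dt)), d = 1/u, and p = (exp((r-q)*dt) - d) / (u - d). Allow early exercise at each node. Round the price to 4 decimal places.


Answer: Price = V(0,0) = 5.6135

Derivation:
dt = T/N = 0.500000
u = exp(sigma*sqrt(dt)) = 1.507002; d = 1/u = 0.663569
p = (exp((r-q)*dt) - d) / (u - d) = 0.416801
Discount per step: exp(-r*dt) = 0.969476
Stock lattice S(k, i) with i counting down-moves:
  k=0: S(0,0) = 24.4300
  k=1: S(1,0) = 36.8160; S(1,1) = 16.2110
  k=2: S(2,0) = 55.4818; S(2,1) = 24.4300; S(2,2) = 10.7571
  k=3: S(3,0) = 83.6112; S(3,1) = 36.8160; S(3,2) = 16.2110; S(3,3) = 7.1381
  k=4: S(4,0) = 126.0022; S(4,1) = 55.4818; S(4,2) = 24.4300; S(4,3) = 10.7571; S(4,4) = 4.7366
Terminal payoffs V(N, i) = max(K - S_T, 0):
  V(4,0) = 0.000000; V(4,1) = 0.000000; V(4,2) = 0.000000; V(4,3) = 12.052878; V(4,4) = 18.073378
Backward induction: V(k, i) = exp(-r*dt) * [p * V(k+1, i) + (1-p) * V(k+1, i+1)]; then take max(V_cont, immediate exercise) for American.
  V(3,0) = exp(-r*dt) * [p*0.000000 + (1-p)*0.000000] = 0.000000; exercise = 0.000000; V(3,0) = max -> 0.000000
  V(3,1) = exp(-r*dt) * [p*0.000000 + (1-p)*0.000000] = 0.000000; exercise = 0.000000; V(3,1) = max -> 0.000000
  V(3,2) = exp(-r*dt) * [p*0.000000 + (1-p)*12.052878] = 6.814659; exercise = 6.599001; V(3,2) = max -> 6.814659
  V(3,3) = exp(-r*dt) * [p*12.052878 + (1-p)*18.073378] = 15.088942; exercise = 15.671904; V(3,3) = max -> 15.671904
  V(2,0) = exp(-r*dt) * [p*0.000000 + (1-p)*0.000000] = 0.000000; exercise = 0.000000; V(2,0) = max -> 0.000000
  V(2,1) = exp(-r*dt) * [p*0.000000 + (1-p)*6.814659] = 3.852986; exercise = 0.000000; V(2,1) = max -> 3.852986
  V(2,2) = exp(-r*dt) * [p*6.814659 + (1-p)*15.671904] = 11.614503; exercise = 12.052878; V(2,2) = max -> 12.052878
  V(1,0) = exp(-r*dt) * [p*0.000000 + (1-p)*3.852986] = 2.178466; exercise = 0.000000; V(1,0) = max -> 2.178466
  V(1,1) = exp(-r*dt) * [p*3.852986 + (1-p)*12.052878] = 8.371569; exercise = 6.599001; V(1,1) = max -> 8.371569
  V(0,0) = exp(-r*dt) * [p*2.178466 + (1-p)*8.371569] = 5.613530; exercise = 0.000000; V(0,0) = max -> 5.613530


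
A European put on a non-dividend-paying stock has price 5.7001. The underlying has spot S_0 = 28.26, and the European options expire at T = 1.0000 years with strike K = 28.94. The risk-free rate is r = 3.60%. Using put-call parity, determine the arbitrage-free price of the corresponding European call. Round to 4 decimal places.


Answer: Call price = 6.0434

Derivation:
Put-call parity: C - P = S_0 * exp(-qT) - K * exp(-rT).
S_0 * exp(-qT) = 28.2600 * 1.00000000 = 28.26000000
K * exp(-rT) = 28.9400 * 0.96464029 = 27.91669009
C = P + S*exp(-qT) - K*exp(-rT)
C = 5.7001 + 28.26000000 - 27.91669009 = 6.0434


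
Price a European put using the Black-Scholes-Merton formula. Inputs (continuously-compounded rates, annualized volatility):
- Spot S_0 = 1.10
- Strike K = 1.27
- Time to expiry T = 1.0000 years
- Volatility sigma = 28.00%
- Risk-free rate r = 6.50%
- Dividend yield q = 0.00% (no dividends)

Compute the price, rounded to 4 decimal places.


d1 = (ln(S/K) + (r - q + 0.5*sigma^2) * T) / (sigma * sqrt(T)) = -0.14109543
d2 = d1 - sigma * sqrt(T) = -0.42109543
exp(-rT) = 0.93706746; exp(-qT) = 1.00000000
P = K * exp(-rT) * N(-d2) - S_0 * exp(-qT) * N(-d1)
N(-d1) = 0.55610272; N(-d2) = 0.66315730
P = 1.2700 * 0.93706746 * 0.66315730 - 1.1000 * 1.00000000 * 0.55610272 = 0.1775

Answer: Price = 0.1775


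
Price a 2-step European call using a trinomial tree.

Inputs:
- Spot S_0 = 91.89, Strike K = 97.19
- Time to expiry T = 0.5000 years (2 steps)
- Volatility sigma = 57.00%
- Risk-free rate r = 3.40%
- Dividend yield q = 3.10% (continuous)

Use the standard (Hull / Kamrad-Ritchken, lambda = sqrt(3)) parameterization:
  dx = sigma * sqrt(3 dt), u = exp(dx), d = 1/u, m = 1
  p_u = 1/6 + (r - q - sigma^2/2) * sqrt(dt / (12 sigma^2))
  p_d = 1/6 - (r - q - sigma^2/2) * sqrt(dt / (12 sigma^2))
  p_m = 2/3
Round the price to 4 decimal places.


dt = T/N = 0.250000; dx = sigma*sqrt(3*dt) = 0.493634
u = exp(dx) = 1.638260; d = 1/u = 0.610404
p_u = 0.126290, p_m = 0.666667, p_d = 0.207043
Discount per step: exp(-r*dt) = 0.991536
Stock lattice S(k, j) with j the centered position index:
  k=0: S(0,+0) = 91.8900
  k=1: S(1,-1) = 56.0900; S(1,+0) = 91.8900; S(1,+1) = 150.5397
  k=2: S(2,-2) = 34.2376; S(2,-1) = 56.0900; S(2,+0) = 91.8900; S(2,+1) = 150.5397; S(2,+2) = 246.6231
Terminal payoffs V(N, j) = max(S_T - K, 0):
  V(2,-2) = 0.000000; V(2,-1) = 0.000000; V(2,+0) = 0.000000; V(2,+1) = 53.349678; V(2,+2) = 149.433078
Backward induction: V(k, j) = exp(-r*dt) * [p_u * V(k+1, j+1) + p_m * V(k+1, j) + p_d * V(k+1, j-1)]
  V(1,-1) = exp(-r*dt) * [p_u*0.000000 + p_m*0.000000 + p_d*0.000000] = 0.000000
  V(1,+0) = exp(-r*dt) * [p_u*53.349678 + p_m*0.000000 + p_d*0.000000] = 6.680511
  V(1,+1) = exp(-r*dt) * [p_u*149.433078 + p_m*53.349678 + p_d*0.000000] = 53.977610
  V(0,+0) = exp(-r*dt) * [p_u*53.977610 + p_m*6.680511 + p_d*0.000000] = 11.175120

Answer: Price = V(0,0) = 11.1751


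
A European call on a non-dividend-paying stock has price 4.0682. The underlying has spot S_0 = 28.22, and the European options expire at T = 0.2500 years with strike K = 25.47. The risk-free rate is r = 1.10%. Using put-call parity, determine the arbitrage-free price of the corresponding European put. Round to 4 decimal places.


Answer: Put price = 1.2483

Derivation:
Put-call parity: C - P = S_0 * exp(-qT) - K * exp(-rT).
S_0 * exp(-qT) = 28.2200 * 1.00000000 = 28.22000000
K * exp(-rT) = 25.4700 * 0.99725378 = 25.40005372
P = C - S*exp(-qT) + K*exp(-rT)
P = 4.0682 - 28.22000000 + 25.40005372 = 1.2483


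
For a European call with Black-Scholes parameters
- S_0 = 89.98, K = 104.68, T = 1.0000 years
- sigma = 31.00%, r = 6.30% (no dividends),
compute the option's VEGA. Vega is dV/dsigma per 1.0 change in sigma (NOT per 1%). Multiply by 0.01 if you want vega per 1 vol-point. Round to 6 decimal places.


Answer: Vega = 35.595214

Derivation:
d1 = -0.1299053363; d2 = -0.4399053363
phi(d1) = 0.3955902873; exp(-qT) = 1.0000000000; exp(-rT) = 0.9389434737
Vega = S * exp(-qT) * phi(d1) * sqrt(T) = 89.9800 * 1.0000000000 * 0.3955902873 * 1.0000000000 = 35.595214


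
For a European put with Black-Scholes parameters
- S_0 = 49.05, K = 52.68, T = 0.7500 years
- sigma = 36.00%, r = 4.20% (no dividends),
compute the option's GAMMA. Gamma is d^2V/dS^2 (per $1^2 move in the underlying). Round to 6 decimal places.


Answer: Gamma = 0.026078

Derivation:
d1 = 0.0279190846; d2 = -0.2838500608
phi(d1) = 0.3987868279; exp(-qT) = 1.0000000000; exp(-rT) = 0.9689909565
Gamma = exp(-qT) * phi(d1) / (S * sigma * sqrt(T)) = 1.0000000000 * 0.3987868279 / (49.0500 * 0.3600 * 0.8660254038) = 0.026078


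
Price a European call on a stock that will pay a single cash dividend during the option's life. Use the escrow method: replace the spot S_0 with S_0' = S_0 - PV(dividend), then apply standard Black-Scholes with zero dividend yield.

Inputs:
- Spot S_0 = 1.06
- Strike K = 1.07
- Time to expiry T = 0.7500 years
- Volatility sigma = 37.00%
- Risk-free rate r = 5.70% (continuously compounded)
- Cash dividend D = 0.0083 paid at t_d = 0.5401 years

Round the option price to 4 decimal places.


Answer: Price = 0.1460

Derivation:
PV(D) = D * exp(-r * t_d) = 0.0083 * 0.96968335 = 0.00804837
S_0' = S_0 - PV(D) = 1.0600 - 0.00804837 = 1.05195163
d1 = (ln(S_0'/K) + (r + sigma^2/2)*T) / (sigma*sqrt(T)) = 0.24053968
d2 = d1 - sigma*sqrt(T) = -0.07988972
exp(-rT) = 0.95815090
N(d1) = 0.59504405; N(d2) = 0.46816248
C = S_0' * N(d1) - K * exp(-rT) * N(d2) = 1.05195163 * 0.59504405 - 1.0700 * 0.95815090 * 0.46816248 = 0.1460


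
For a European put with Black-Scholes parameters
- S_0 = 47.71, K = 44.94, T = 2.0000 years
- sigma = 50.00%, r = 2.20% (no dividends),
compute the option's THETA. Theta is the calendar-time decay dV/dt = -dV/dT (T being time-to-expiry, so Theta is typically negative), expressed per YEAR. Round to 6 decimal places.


Answer: Theta = -2.418238

Derivation:
d1 = 0.5003667935; d2 = -0.2067399877
phi(d1) = 0.3520007414; exp(-qT) = 1.0000000000; exp(-rT) = 0.9569539575
Theta = -S*exp(-qT)*phi(d1)*sigma/(2*sqrt(T)) + r*K*exp(-rT)*N(-d2) - q*S*exp(-qT)*N(-d1)
N(-d1) = 0.3084084153; N(-d2) = 0.5818935368; sqrt(T) = 1.4142135624
Term 1 = -47.7100 * 1.0000000000 * 0.3520007414 * 0.5000 / (2 * 1.4142135624) = -2.9687799316
Term 2 = 0.0220 * 44.9400 * 0.9569539575 * 0.5818935368 = 0.5505418338
Term 3 = 0 (no dividend yield, q = 0)
Theta = -2.9687799316 + (0.5505418338) + (0.0000000000) = -2.418238


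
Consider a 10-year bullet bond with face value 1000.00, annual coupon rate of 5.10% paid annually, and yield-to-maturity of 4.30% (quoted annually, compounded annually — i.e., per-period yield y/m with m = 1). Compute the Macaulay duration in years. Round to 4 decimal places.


Answer: Macaulay duration = 8.1436 years

Derivation:
Coupon per period c = face * coupon_rate / m = 51.000000
Periods per year m = 1; per-period yield y/m = 0.043000
Number of cashflows N = 10
Cashflows (t years, CF_t, discount factor 1/(1+y/m)^(m*t), PV):
  t = 1.0000: CF_t = 51.000000, DF = 0.958773, PV = 48.897411
  t = 2.0000: CF_t = 51.000000, DF = 0.919245, PV = 46.881507
  t = 3.0000: CF_t = 51.000000, DF = 0.881347, PV = 44.948712
  t = 4.0000: CF_t = 51.000000, DF = 0.845012, PV = 43.095601
  t = 5.0000: CF_t = 51.000000, DF = 0.810174, PV = 41.318889
  t = 6.0000: CF_t = 51.000000, DF = 0.776773, PV = 39.615426
  t = 7.0000: CF_t = 51.000000, DF = 0.744749, PV = 37.982191
  t = 8.0000: CF_t = 51.000000, DF = 0.714045, PV = 36.416291
  t = 9.0000: CF_t = 51.000000, DF = 0.684607, PV = 34.914948
  t = 10.0000: CF_t = 1051.000000, DF = 0.656382, PV = 689.857884
Price P = sum_t PV_t = 1063.928859
Macaulay numerator sum_t t * PV_t:
  t * PV_t at t = 1.0000: 48.897411
  t * PV_t at t = 2.0000: 93.763013
  t * PV_t at t = 3.0000: 134.846136
  t * PV_t at t = 4.0000: 172.382404
  t * PV_t at t = 5.0000: 206.594444
  t * PV_t at t = 6.0000: 237.692553
  t * PV_t at t = 7.0000: 265.875339
  t * PV_t at t = 8.0000: 291.330327
  t * PV_t at t = 9.0000: 314.234532
  t * PV_t at t = 10.0000: 6898.578837
Macaulay duration D = (sum_t t * PV_t) / P = 8664.194997 / 1063.928859 = 8.143585


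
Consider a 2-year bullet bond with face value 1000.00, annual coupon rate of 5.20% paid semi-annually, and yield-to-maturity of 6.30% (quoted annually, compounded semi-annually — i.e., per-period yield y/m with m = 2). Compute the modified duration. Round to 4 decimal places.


Coupon per period c = face * coupon_rate / m = 26.000000
Periods per year m = 2; per-period yield y/m = 0.031500
Number of cashflows N = 4
Cashflows (t years, CF_t, discount factor 1/(1+y/m)^(m*t), PV):
  t = 0.5000: CF_t = 26.000000, DF = 0.969462, PV = 25.206011
  t = 1.0000: CF_t = 26.000000, DF = 0.939856, PV = 24.436268
  t = 1.5000: CF_t = 26.000000, DF = 0.911155, PV = 23.690032
  t = 2.0000: CF_t = 1026.000000, DF = 0.883330, PV = 906.296769
Price P = sum_t PV_t = 979.629080
First compute Macaulay numerator sum_t t * PV_t:
  t * PV_t at t = 0.5000: 12.603005
  t * PV_t at t = 1.0000: 24.436268
  t * PV_t at t = 1.5000: 35.535048
  t * PV_t at t = 2.0000: 1812.593537
Macaulay duration D = 1885.167859 / 979.629080 = 1.924369
Modified duration = D / (1 + y/m) = 1.924369 / (1 + 0.031500) = 1.865603

Answer: Modified duration = 1.8656


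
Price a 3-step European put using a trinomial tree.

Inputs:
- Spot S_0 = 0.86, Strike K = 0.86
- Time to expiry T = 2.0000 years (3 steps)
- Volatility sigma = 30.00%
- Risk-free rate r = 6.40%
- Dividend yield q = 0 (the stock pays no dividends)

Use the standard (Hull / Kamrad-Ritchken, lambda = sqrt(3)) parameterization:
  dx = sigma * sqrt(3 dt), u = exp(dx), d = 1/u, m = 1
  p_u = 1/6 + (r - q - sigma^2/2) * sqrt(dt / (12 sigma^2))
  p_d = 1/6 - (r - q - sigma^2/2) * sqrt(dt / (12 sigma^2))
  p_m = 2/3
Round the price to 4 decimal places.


dt = T/N = 0.666667; dx = sigma*sqrt(3*dt) = 0.424264
u = exp(dx) = 1.528465; d = 1/u = 0.654251
p_u = 0.181594, p_m = 0.666667, p_d = 0.151739
Discount per step: exp(-r*dt) = 0.958231
Stock lattice S(k, j) with j the centered position index:
  k=0: S(0,+0) = 0.8600
  k=1: S(1,-1) = 0.5627; S(1,+0) = 0.8600; S(1,+1) = 1.3145
  k=2: S(2,-2) = 0.3681; S(2,-1) = 0.5627; S(2,+0) = 0.8600; S(2,+1) = 1.3145; S(2,+2) = 2.0091
  k=3: S(3,-3) = 0.2408; S(3,-2) = 0.3681; S(3,-1) = 0.5627; S(3,+0) = 0.8600; S(3,+1) = 1.3145; S(3,+2) = 2.0091; S(3,+3) = 3.0709
Terminal payoffs V(N, j) = max(K - S_T, 0):
  V(3,-3) = 0.619158; V(3,-2) = 0.491882; V(3,-1) = 0.297344; V(3,+0) = 0.000000; V(3,+1) = 0.000000; V(3,+2) = 0.000000; V(3,+3) = 0.000000
Backward induction: V(k, j) = exp(-r*dt) * [p_u * V(k+1, j+1) + p_m * V(k+1, j) + p_d * V(k+1, j-1)]
  V(2,-2) = exp(-r*dt) * [p_u*0.297344 + p_m*0.491882 + p_d*0.619158] = 0.455991
  V(2,-1) = exp(-r*dt) * [p_u*0.000000 + p_m*0.297344 + p_d*0.491882] = 0.261469
  V(2,+0) = exp(-r*dt) * [p_u*0.000000 + p_m*0.000000 + p_d*0.297344] = 0.043234
  V(2,+1) = exp(-r*dt) * [p_u*0.000000 + p_m*0.000000 + p_d*0.000000] = 0.000000
  V(2,+2) = exp(-r*dt) * [p_u*0.000000 + p_m*0.000000 + p_d*0.000000] = 0.000000
  V(1,-1) = exp(-r*dt) * [p_u*0.043234 + p_m*0.261469 + p_d*0.455991] = 0.240857
  V(1,+0) = exp(-r*dt) * [p_u*0.000000 + p_m*0.043234 + p_d*0.261469] = 0.065637
  V(1,+1) = exp(-r*dt) * [p_u*0.000000 + p_m*0.000000 + p_d*0.043234] = 0.006286
  V(0,+0) = exp(-r*dt) * [p_u*0.006286 + p_m*0.065637 + p_d*0.240857] = 0.078045

Answer: Price = V(0,0) = 0.0780


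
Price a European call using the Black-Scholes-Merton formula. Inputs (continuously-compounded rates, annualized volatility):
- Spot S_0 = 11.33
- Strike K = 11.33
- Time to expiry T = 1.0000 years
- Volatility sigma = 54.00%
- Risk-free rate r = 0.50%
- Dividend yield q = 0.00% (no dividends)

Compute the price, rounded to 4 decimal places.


d1 = (ln(S/K) + (r - q + 0.5*sigma^2) * T) / (sigma * sqrt(T)) = 0.27925926
d2 = d1 - sigma * sqrt(T) = -0.26074074
exp(-rT) = 0.99501248; exp(-qT) = 1.00000000
C = S_0 * exp(-qT) * N(d1) - K * exp(-rT) * N(d2)
N(d1) = 0.60997707; N(d2) = 0.39714622
C = 11.3300 * 1.00000000 * 0.60997707 - 11.3300 * 0.99501248 * 0.39714622 = 2.4338

Answer: Price = 2.4338


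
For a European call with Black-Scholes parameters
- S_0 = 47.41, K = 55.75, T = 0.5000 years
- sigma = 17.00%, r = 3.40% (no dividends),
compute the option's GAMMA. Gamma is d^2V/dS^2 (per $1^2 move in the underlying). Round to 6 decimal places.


Answer: Gamma = 0.036280

Derivation:
d1 = -1.1465048769; d2 = -1.2667130297
phi(d1) = 0.2067644101; exp(-qT) = 1.0000000000; exp(-rT) = 0.9831436846
Gamma = exp(-qT) * phi(d1) / (S * sigma * sqrt(T)) = 1.0000000000 * 0.2067644101 / (47.4100 * 0.1700 * 0.7071067812) = 0.036280


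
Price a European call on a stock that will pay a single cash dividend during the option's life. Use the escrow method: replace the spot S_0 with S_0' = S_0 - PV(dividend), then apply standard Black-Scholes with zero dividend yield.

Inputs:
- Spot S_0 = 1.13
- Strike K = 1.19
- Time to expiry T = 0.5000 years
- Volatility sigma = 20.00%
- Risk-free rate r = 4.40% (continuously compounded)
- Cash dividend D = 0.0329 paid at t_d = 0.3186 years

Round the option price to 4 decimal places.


Answer: Price = 0.0359

Derivation:
PV(D) = D * exp(-r * t_d) = 0.0329 * 0.98607940 = 0.03244201
S_0' = S_0 - PV(D) = 1.1300 - 0.03244201 = 1.09755799
d1 = (ln(S_0'/K) + (r + sigma^2/2)*T) / (sigma*sqrt(T)) = -0.34553202
d2 = d1 - sigma*sqrt(T) = -0.48695337
exp(-rT) = 0.97824024
N(d1) = 0.36484722; N(d2) = 0.31314569
C = S_0' * N(d1) - K * exp(-rT) * N(d2) = 1.09755799 * 0.36484722 - 1.1900 * 0.97824024 * 0.31314569 = 0.0359


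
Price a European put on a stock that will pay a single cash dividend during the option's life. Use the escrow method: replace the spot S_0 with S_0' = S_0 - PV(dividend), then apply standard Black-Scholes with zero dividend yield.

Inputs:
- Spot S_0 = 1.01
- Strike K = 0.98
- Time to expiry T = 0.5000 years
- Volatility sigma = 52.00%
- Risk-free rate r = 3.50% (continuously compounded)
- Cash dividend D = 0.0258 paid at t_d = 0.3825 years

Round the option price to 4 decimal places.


Answer: Price = 0.1315

Derivation:
PV(D) = D * exp(-r * t_d) = 0.0258 * 0.98670171 = 0.02545690
S_0' = S_0 - PV(D) = 1.0100 - 0.02545690 = 0.98454310
d1 = (ln(S_0'/K) + (r + sigma^2/2)*T) / (sigma*sqrt(T)) = 0.24402010
d2 = d1 - sigma*sqrt(T) = -0.12367542
exp(-rT) = 0.98265224
N(-d1) = 0.40360763; N(-d2) = 0.54921386
P = K * exp(-rT) * N(-d2) - S_0' * N(-d1) = 0.9800 * 0.98265224 * 0.54921386 - 0.98454310 * 0.40360763 = 0.1315


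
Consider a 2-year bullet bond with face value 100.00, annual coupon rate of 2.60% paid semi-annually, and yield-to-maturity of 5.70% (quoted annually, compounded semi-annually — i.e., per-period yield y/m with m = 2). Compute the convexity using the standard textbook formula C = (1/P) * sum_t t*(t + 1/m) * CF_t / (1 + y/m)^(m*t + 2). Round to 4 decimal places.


Coupon per period c = face * coupon_rate / m = 1.300000
Periods per year m = 2; per-period yield y/m = 0.028500
Number of cashflows N = 4
Cashflows (t years, CF_t, discount factor 1/(1+y/m)^(m*t), PV):
  t = 0.5000: CF_t = 1.300000, DF = 0.972290, PV = 1.263977
  t = 1.0000: CF_t = 1.300000, DF = 0.945347, PV = 1.228952
  t = 1.5000: CF_t = 1.300000, DF = 0.919152, PV = 1.194897
  t = 2.0000: CF_t = 101.300000, DF = 0.893682, PV = 90.529946
Price P = sum_t PV_t = 94.217771
Convexity numerator sum_t t*(t + 1/m) * CF_t / (1+y/m)^(m*t + 2):
  t = 0.5000: term = 0.597448
  t = 1.0000: term = 1.742679
  t = 1.5000: term = 3.388778
  t = 2.0000: term = 427.911220
Convexity = (1/P) * sum = 433.640125 / 94.217771 = 4.602530

Answer: Convexity = 4.6025


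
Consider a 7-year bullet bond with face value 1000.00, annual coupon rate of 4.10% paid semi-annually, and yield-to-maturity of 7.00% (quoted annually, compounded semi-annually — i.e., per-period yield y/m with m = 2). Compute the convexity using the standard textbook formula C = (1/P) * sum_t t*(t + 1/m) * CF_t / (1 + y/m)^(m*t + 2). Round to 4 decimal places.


Coupon per period c = face * coupon_rate / m = 20.500000
Periods per year m = 2; per-period yield y/m = 0.035000
Number of cashflows N = 14
Cashflows (t years, CF_t, discount factor 1/(1+y/m)^(m*t), PV):
  t = 0.5000: CF_t = 20.500000, DF = 0.966184, PV = 19.806763
  t = 1.0000: CF_t = 20.500000, DF = 0.933511, PV = 19.136969
  t = 1.5000: CF_t = 20.500000, DF = 0.901943, PV = 18.489825
  t = 2.0000: CF_t = 20.500000, DF = 0.871442, PV = 17.864566
  t = 2.5000: CF_t = 20.500000, DF = 0.841973, PV = 17.260450
  t = 3.0000: CF_t = 20.500000, DF = 0.813501, PV = 16.676763
  t = 3.5000: CF_t = 20.500000, DF = 0.785991, PV = 16.112815
  t = 4.0000: CF_t = 20.500000, DF = 0.759412, PV = 15.567937
  t = 4.5000: CF_t = 20.500000, DF = 0.733731, PV = 15.041485
  t = 5.0000: CF_t = 20.500000, DF = 0.708919, PV = 14.532836
  t = 5.5000: CF_t = 20.500000, DF = 0.684946, PV = 14.041387
  t = 6.0000: CF_t = 20.500000, DF = 0.661783, PV = 13.566558
  t = 6.5000: CF_t = 20.500000, DF = 0.639404, PV = 13.107785
  t = 7.0000: CF_t = 1020.500000, DF = 0.617782, PV = 630.446317
Price P = sum_t PV_t = 841.652456
Convexity numerator sum_t t*(t + 1/m) * CF_t / (1+y/m)^(m*t + 2):
  t = 0.5000: term = 9.244913
  t = 1.0000: term = 26.796849
  t = 1.5000: term = 51.781350
  t = 2.0000: term = 83.383816
  t = 2.5000: term = 120.846110
  t = 3.0000: term = 163.463337
  t = 3.5000: term = 210.580789
  t = 4.0000: term = 261.591042
  t = 4.5000: term = 315.931210
  t = 5.0000: term = 373.080334
  t = 5.5000: term = 432.556909
  t = 6.0000: term = 493.916541
  t = 6.5000: term = 556.749725
  t = 7.0000: term = 30897.740103
Convexity = (1/P) * sum = 33997.663029 / 841.652456 = 40.393945

Answer: Convexity = 40.3939
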